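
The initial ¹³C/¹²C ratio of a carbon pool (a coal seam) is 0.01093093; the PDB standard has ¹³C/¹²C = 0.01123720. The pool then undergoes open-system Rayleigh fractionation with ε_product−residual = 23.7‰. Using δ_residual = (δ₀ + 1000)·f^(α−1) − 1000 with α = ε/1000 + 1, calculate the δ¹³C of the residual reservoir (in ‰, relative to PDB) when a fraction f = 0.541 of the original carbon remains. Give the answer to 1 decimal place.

δ₀ = (0.01093093/0.01123720 − 1)×1000 = (0.972745 − 1)×1000 = -27.255‰
α − 1 = ε/1000 = 0.0237
f^(α−1) = 0.541^(0.0237) = 0.985546
δ_res = (-27.255 + 1000) × 0.985546 − 1000 = 958.685 − 1000 = -41.32‰

-41.3‰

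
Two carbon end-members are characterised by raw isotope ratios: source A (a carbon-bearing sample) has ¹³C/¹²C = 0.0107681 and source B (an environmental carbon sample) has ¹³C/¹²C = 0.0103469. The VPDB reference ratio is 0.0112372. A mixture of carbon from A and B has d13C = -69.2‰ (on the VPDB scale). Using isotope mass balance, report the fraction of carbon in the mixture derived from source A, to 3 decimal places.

0.268

δ_A = (0.0107681/0.0112372 − 1)×1000 = (0.958255 − 1)×1000 = -41.745‰
δ_B = (0.0103469/0.0112372 − 1)×1000 = (0.920772 − 1)×1000 = -79.228‰
f_A = (δ_mix − δ_B)/(δ_A − δ_B) = (-69.2 − (-79.228))/(-41.745 − (-79.228))
f_A = 10.028 / 37.483 = 0.2675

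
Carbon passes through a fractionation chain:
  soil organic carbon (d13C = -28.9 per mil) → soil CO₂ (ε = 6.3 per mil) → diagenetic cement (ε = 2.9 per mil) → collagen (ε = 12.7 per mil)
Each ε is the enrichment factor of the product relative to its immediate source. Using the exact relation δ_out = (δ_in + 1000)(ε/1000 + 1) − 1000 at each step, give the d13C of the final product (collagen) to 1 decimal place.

-7.5 per mil

step 1: δ = (-28.90 + 1000)·(6.3/1000 + 1) − 1000 = -22.78 per mil
step 2: δ = (-22.78 + 1000)·(2.9/1000 + 1) − 1000 = -19.95 per mil
step 3: δ = (-19.95 + 1000)·(12.7/1000 + 1) − 1000 = -7.50 per mil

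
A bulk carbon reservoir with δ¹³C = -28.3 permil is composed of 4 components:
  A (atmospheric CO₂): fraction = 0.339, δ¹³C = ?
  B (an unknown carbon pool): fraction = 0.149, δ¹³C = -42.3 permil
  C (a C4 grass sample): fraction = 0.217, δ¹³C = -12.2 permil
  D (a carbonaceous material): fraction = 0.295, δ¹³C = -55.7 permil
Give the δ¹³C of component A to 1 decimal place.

-8.6 permil

Isotope mass balance: δ_bulk = Σ fᵢ·δᵢ.
-28.3 = 0.339×δ_A + 0.149×(-42.3) + 0.217×(-12.2) + 0.295×(-55.7)
0.339·δ_A = -28.3 − (-25.382) = -2.918
δ_A = -2.918 / 0.339 = -8.61 permil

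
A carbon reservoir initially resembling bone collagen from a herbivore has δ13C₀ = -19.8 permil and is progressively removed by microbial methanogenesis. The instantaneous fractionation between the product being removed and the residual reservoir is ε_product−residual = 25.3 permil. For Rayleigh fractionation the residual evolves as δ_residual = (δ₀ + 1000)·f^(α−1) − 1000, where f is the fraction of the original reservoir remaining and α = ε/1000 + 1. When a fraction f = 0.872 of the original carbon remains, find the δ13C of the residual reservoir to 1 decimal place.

-23.2 permil

Rayleigh residual: δ_res = (δ₀ + 1000)·f^(α−1) − 1000
α = ε/1000 + 1 = 1.02530, so α − 1 = 0.02530
f^(α−1) = 0.872^(0.02530) = 0.996541
δ_res = (-19.8 + 1000) × 0.996541 − 1000 = 976.809 − 1000 = -23.19 permil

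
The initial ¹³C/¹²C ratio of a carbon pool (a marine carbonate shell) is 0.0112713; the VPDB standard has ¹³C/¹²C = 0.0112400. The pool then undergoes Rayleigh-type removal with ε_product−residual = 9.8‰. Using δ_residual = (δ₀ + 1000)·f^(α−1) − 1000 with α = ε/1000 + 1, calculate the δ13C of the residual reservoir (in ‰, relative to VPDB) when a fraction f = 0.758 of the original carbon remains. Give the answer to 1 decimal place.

0.1‰

δ₀ = (0.0112713/0.0112400 − 1)×1000 = (1.002785 − 1)×1000 = 2.785‰
α − 1 = ε/1000 = 0.0098
f^(α−1) = 0.758^(0.0098) = 0.997288
δ_res = (2.785 + 1000) × 0.997288 − 1000 = 1000.066 − 1000 = 0.07‰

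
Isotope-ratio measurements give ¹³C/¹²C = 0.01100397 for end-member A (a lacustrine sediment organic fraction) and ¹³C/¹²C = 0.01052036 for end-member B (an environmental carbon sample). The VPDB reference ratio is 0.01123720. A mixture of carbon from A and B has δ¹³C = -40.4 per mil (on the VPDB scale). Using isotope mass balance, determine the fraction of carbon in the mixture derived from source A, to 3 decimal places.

δ_A = (0.01100397/0.01123720 − 1)×1000 = (0.979245 − 1)×1000 = -20.755 per mil
δ_B = (0.01052036/0.01123720 − 1)×1000 = (0.936208 − 1)×1000 = -63.792 per mil
f_A = (δ_mix − δ_B)/(δ_A − δ_B) = (-40.4 − (-63.792))/(-20.755 − (-63.792))
f_A = 23.392 / 43.037 = 0.5435

0.544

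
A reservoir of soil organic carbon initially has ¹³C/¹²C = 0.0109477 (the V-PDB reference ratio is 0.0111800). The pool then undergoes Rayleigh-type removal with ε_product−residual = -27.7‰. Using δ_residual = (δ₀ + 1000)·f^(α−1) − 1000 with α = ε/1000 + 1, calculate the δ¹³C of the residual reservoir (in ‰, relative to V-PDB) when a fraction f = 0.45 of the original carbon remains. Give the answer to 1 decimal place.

δ₀ = (0.0109477/0.0111800 − 1)×1000 = (0.979222 − 1)×1000 = -20.778‰
α − 1 = ε/1000 = -0.0277
f^(α−1) = 0.45^(-0.0277) = 1.022365
δ_res = (-20.778 + 1000) × 1.022365 − 1000 = 1001.122 − 1000 = 1.12‰

1.1‰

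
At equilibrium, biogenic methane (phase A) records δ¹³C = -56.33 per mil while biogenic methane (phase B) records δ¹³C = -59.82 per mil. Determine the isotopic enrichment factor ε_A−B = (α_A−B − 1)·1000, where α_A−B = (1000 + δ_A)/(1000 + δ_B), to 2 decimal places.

3.71 per mil

α_A−B = (1000 + -56.33) / (1000 + -59.82) = 943.67 / 940.18 = 1.003712
ε_A−B = (1.003712 − 1) × 1000 = 3.712 per mil
(The approximation ε ≈ δ_A − δ_B would give 3.49 per mil.)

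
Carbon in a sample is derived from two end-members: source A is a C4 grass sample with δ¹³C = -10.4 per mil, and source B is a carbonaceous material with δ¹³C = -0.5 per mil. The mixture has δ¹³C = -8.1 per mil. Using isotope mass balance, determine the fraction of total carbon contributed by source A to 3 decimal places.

δ_mix = f_A·δ_A + (1 − f_A)·δ_B  ⇒  f_A = (δ_mix − δ_B)/(δ_A − δ_B)
f_A = (-8.1 − (-0.5)) / (-10.4 − (-0.5))
f_A = -7.6 / -9.9 = 0.7677

0.768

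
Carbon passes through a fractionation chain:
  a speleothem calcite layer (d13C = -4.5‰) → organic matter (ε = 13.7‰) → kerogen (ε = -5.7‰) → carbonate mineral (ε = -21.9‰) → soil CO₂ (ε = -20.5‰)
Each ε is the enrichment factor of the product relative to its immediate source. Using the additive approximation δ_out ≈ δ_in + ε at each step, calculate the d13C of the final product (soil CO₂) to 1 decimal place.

-38.9‰

step 1: δ ≈ -4.5 + (13.7) = 9.2‰
step 2: δ ≈ 9.2 + (-5.7) = 3.5‰
step 3: δ ≈ 3.5 + (-21.9) = -18.4‰
step 4: δ ≈ -18.4 + (-20.5) = -38.9‰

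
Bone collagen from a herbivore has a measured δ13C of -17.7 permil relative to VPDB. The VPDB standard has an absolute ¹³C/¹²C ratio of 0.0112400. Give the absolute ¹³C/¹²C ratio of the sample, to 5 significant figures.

R_sample = R_standard × (δ13C/1000 + 1)
R_sample = 0.0112400 × (-17.7/1000 + 1) = 0.0112400 × 0.982300
R_sample = 0.0110411

0.011041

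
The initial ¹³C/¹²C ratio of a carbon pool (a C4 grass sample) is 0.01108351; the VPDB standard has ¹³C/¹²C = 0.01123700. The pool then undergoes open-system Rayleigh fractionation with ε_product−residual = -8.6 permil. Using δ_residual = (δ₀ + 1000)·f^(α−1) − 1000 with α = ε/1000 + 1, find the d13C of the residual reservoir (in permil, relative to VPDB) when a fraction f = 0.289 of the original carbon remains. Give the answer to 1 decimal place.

δ₀ = (0.01108351/0.01123700 − 1)×1000 = (0.986341 − 1)×1000 = -13.659 permil
α − 1 = ε/1000 = -0.0086
f^(α−1) = 0.289^(-0.0086) = 1.010733
δ_res = (-13.659 + 1000) × 1.010733 − 1000 = 996.927 − 1000 = -3.07 permil

-3.1 permil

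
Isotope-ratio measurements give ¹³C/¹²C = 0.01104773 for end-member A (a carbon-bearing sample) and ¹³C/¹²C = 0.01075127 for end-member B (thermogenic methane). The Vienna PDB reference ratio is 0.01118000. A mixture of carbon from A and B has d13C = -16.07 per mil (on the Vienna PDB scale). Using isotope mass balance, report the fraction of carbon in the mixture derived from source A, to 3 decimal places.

0.840

δ_A = (0.01104773/0.01118000 − 1)×1000 = (0.988169 − 1)×1000 = -11.831 per mil
δ_B = (0.01075127/0.01118000 − 1)×1000 = (0.961652 − 1)×1000 = -38.348 per mil
f_A = (δ_mix − δ_B)/(δ_A − δ_B) = (-16.07 − (-38.348))/(-11.831 − (-38.348))
f_A = 22.278 / 26.517 = 0.8401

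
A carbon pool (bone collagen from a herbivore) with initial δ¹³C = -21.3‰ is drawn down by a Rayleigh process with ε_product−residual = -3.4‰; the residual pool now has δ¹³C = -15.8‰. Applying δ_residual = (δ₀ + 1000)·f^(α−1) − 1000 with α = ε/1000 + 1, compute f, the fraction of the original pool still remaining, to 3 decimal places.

α − 1 = ε/1000 = -0.0034
(δ_res + 1000)/(δ₀ + 1000) = (-15.8 + 1000)/(-21.3 + 1000) = 984.2/978.7 = 1.005620
f = 1.005620^(1/-0.0034) = exp(ln(1.005620)/-0.0034) = exp(0.00560/-0.0034)
f = exp(-1.6482) = 0.1924

0.192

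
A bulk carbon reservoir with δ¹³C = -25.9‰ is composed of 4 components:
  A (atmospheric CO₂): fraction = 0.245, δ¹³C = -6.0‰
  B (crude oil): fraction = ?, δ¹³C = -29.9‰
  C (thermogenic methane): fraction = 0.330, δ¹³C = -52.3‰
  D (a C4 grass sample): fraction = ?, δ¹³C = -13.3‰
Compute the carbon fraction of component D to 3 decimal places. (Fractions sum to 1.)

0.334

Let f_D and f_B be the unknown fractions; fractions sum to 1 so f_D + f_B = 0.425.
Mass balance: Σ fᵢ·δᵢ = δ_bulk ⇒ f_D·(-13.3) + f_B·(-29.9) = -25.9 − (-18.729) = -7.171
Substitute f_B = 0.425 − f_D:
f_D·(-13.3 − -29.9) = -7.171 − 0.425×(-29.9) = 5.537
f_D = 5.537 / 16.6 = 0.3335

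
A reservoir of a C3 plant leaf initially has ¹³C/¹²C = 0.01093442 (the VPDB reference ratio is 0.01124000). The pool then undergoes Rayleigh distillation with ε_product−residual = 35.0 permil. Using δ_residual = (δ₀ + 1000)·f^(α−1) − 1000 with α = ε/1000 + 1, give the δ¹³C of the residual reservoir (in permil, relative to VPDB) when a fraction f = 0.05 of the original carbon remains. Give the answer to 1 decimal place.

-124.0 permil

δ₀ = (0.01093442/0.01124000 − 1)×1000 = (0.972813 − 1)×1000 = -27.187 permil
α − 1 = ε/1000 = 0.0350
f^(α−1) = 0.05^(0.0350) = 0.900459
δ_res = (-27.187 + 1000) × 0.900459 − 1000 = 875.978 − 1000 = -124.02 permil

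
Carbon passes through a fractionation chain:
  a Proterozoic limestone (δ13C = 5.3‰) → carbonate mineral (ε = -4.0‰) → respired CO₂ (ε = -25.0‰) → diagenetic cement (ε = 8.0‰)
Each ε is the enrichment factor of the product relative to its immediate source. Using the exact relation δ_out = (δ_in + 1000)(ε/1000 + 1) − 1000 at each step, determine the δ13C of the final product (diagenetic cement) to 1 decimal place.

-15.9‰

step 1: δ = (5.30 + 1000)·(-4.0/1000 + 1) − 1000 = 1.28‰
step 2: δ = (1.28 + 1000)·(-25.0/1000 + 1) − 1000 = -23.75‰
step 3: δ = (-23.75 + 1000)·(8.0/1000 + 1) − 1000 = -15.94‰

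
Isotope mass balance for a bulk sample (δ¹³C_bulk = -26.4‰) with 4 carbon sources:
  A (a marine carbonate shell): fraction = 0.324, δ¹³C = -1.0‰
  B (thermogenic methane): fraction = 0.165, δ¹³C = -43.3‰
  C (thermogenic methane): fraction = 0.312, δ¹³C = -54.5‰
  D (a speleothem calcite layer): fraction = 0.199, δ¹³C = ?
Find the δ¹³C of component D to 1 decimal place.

-9.7‰

Isotope mass balance: δ_bulk = Σ fᵢ·δᵢ.
-26.4 = 0.324×(-1.0) + 0.165×(-43.3) + 0.312×(-54.5) + 0.199×δ_D
0.199·δ_D = -26.4 − (-24.473) = -1.927
δ_D = -1.927 / 0.199 = -9.69‰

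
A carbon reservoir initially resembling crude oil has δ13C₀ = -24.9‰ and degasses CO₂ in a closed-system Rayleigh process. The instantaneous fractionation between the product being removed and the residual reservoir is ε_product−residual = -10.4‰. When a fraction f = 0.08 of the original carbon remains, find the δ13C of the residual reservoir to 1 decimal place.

1.1‰

Rayleigh residual: δ_res = (δ₀ + 1000)·f^(α−1) − 1000
α = ε/1000 + 1 = 0.98960, so α − 1 = -0.01040
f^(α−1) = 0.08^(-0.01040) = 1.026616
δ_res = (-24.9 + 1000) × 1.026616 − 1000 = 1001.053 − 1000 = 1.05‰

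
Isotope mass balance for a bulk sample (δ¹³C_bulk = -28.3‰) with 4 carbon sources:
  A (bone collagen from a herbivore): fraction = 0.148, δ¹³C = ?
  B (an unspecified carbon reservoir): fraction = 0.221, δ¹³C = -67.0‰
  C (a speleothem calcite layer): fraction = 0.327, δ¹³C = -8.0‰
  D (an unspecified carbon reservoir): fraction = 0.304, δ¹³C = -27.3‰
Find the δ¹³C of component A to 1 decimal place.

Isotope mass balance: δ_bulk = Σ fᵢ·δᵢ.
-28.3 = 0.148×δ_A + 0.221×(-67.0) + 0.327×(-8.0) + 0.304×(-27.3)
0.148·δ_A = -28.3 − (-25.722) = -2.578
δ_A = -2.578 / 0.148 = -17.42‰

-17.4‰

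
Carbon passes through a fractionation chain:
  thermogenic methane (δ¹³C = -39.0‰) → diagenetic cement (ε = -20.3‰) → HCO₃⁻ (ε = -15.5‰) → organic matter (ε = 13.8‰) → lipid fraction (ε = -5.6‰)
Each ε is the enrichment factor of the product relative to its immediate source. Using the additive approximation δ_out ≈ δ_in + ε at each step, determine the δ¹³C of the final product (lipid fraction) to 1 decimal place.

-66.6‰

step 1: δ ≈ -39.0 + (-20.3) = -59.3‰
step 2: δ ≈ -59.3 + (-15.5) = -74.8‰
step 3: δ ≈ -74.8 + (13.8) = -61.0‰
step 4: δ ≈ -61.0 + (-5.6) = -66.6‰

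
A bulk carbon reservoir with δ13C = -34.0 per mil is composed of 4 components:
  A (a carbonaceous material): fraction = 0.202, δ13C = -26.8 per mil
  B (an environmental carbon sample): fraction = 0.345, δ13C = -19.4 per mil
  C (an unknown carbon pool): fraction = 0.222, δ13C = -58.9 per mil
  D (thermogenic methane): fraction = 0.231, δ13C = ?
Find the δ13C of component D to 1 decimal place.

-38.2 per mil

Isotope mass balance: δ_bulk = Σ fᵢ·δᵢ.
-34.0 = 0.202×(-26.8) + 0.345×(-19.4) + 0.222×(-58.9) + 0.231×δ_D
0.231·δ_D = -34.0 − (-25.182) = -8.818
δ_D = -8.818 / 0.231 = -38.17 per mil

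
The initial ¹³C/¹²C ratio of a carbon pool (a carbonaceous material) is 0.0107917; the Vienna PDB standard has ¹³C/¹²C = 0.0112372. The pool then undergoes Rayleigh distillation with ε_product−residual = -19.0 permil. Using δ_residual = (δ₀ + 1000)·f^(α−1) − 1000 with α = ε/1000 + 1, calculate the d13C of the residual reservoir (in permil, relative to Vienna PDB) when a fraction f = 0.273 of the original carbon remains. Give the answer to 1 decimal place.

-15.7 permil

δ₀ = (0.0107917/0.0112372 − 1)×1000 = (0.960355 − 1)×1000 = -39.645 permil
α − 1 = ε/1000 = -0.0190
f^(α−1) = 0.273^(-0.0190) = 1.024974
δ_res = (-39.645 + 1000) × 1.024974 − 1000 = 984.339 − 1000 = -15.66 permil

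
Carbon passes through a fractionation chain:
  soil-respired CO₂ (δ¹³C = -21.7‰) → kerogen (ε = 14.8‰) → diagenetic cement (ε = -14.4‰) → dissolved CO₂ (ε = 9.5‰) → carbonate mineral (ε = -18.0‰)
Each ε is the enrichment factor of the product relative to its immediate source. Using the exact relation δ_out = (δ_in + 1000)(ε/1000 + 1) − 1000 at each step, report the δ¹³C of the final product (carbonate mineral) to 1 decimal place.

step 1: δ = (-21.70 + 1000)·(14.8/1000 + 1) − 1000 = -7.22‰
step 2: δ = (-7.22 + 1000)·(-14.4/1000 + 1) − 1000 = -21.52‰
step 3: δ = (-21.52 + 1000)·(9.5/1000 + 1) − 1000 = -12.22‰
step 4: δ = (-12.22 + 1000)·(-18.0/1000 + 1) − 1000 = -30.00‰

-30.0‰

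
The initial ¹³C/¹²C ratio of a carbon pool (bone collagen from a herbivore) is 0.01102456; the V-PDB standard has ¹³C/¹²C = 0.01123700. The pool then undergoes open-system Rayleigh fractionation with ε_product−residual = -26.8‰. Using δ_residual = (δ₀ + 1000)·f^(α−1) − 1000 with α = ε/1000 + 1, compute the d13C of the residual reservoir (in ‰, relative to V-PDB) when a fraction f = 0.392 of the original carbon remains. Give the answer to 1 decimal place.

δ₀ = (0.01102456/0.01123700 − 1)×1000 = (0.981095 − 1)×1000 = -18.905‰
α − 1 = ε/1000 = -0.0268
f^(α−1) = 0.392^(-0.0268) = 1.025416
δ_res = (-18.905 + 1000) × 1.025416 − 1000 = 1006.030 − 1000 = 6.03‰

6.0‰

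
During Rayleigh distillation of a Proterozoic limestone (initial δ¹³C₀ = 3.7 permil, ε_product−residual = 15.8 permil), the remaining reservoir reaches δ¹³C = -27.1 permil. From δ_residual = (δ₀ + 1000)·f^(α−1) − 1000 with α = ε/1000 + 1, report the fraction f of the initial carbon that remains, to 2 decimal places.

α − 1 = ε/1000 = 0.0158
(δ_res + 1000)/(δ₀ + 1000) = (-27.1 + 1000)/(3.7 + 1000) = 972.9/1003.7 = 0.969314
f = 0.969314^(1/0.0158) = exp(ln(0.969314)/0.0158) = exp(-0.03117/0.0158)
f = exp(-1.9726) = 0.1391

0.14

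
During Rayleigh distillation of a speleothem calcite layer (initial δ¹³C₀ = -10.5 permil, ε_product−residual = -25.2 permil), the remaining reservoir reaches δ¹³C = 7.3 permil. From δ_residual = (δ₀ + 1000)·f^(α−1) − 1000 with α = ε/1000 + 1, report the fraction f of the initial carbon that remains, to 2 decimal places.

α − 1 = ε/1000 = -0.0252
(δ_res + 1000)/(δ₀ + 1000) = (7.3 + 1000)/(-10.5 + 1000) = 1007.3/989.5 = 1.017989
f = 1.017989^(1/-0.0252) = exp(ln(1.017989)/-0.0252) = exp(0.01783/-0.0252)
f = exp(-0.7075) = 0.4929

0.49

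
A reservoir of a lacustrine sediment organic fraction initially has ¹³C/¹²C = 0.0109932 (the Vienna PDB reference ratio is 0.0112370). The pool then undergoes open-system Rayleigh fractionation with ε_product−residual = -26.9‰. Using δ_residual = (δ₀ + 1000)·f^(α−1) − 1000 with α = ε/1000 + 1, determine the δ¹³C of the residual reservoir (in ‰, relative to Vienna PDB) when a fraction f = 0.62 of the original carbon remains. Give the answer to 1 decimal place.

δ₀ = (0.0109932/0.0112370 − 1)×1000 = (0.978304 − 1)×1000 = -21.696‰
α − 1 = ε/1000 = -0.0269
f^(α−1) = 0.62^(-0.0269) = 1.012942
δ_res = (-21.696 + 1000) × 1.012942 − 1000 = 990.965 − 1000 = -9.03‰

-9.0‰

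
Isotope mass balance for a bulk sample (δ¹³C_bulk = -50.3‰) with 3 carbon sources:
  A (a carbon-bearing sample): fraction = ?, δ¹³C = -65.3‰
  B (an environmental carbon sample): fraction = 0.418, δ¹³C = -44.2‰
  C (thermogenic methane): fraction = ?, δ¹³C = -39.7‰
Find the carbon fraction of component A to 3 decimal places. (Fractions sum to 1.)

Let f_A and f_C be the unknown fractions; fractions sum to 1 so f_A + f_C = 0.582.
Mass balance: Σ fᵢ·δᵢ = δ_bulk ⇒ f_A·(-65.3) + f_C·(-39.7) = -50.3 − (-18.476) = -31.824
Substitute f_C = 0.582 − f_A:
f_A·(-65.3 − -39.7) = -31.824 − 0.582×(-39.7) = -8.719
f_A = -8.719 / -25.6 = 0.3406

0.341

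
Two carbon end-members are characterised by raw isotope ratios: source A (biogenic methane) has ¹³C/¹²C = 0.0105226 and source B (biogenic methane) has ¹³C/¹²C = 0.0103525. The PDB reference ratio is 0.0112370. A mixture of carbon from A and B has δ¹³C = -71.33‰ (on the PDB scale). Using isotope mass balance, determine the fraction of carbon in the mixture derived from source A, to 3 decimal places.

δ_A = (0.0105226/0.0112370 − 1)×1000 = (0.936424 − 1)×1000 = -63.576‰
δ_B = (0.0103525/0.0112370 − 1)×1000 = (0.921287 − 1)×1000 = -78.713‰
f_A = (δ_mix − δ_B)/(δ_A − δ_B) = (-71.33 − (-78.713))/(-63.576 − (-78.713))
f_A = 7.383 / 15.137 = 0.4877

0.488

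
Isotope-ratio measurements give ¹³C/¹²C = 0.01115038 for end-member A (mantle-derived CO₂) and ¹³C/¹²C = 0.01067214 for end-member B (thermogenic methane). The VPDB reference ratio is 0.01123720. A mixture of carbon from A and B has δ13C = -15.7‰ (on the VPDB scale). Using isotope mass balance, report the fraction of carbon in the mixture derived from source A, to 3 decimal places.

δ_A = (0.01115038/0.01123720 − 1)×1000 = (0.992274 − 1)×1000 = -7.726‰
δ_B = (0.01067214/0.01123720 − 1)×1000 = (0.949715 − 1)×1000 = -50.285‰
f_A = (δ_mix − δ_B)/(δ_A − δ_B) = (-15.7 − (-50.285))/(-7.726 − (-50.285))
f_A = 34.585 / 42.559 = 0.8126

0.813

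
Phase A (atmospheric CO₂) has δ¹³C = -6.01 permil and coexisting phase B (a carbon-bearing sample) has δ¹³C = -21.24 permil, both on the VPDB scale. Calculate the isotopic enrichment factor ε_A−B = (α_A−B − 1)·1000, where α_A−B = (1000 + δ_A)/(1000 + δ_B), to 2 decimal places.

15.56 permil

α_A−B = (1000 + -6.01) / (1000 + -21.24) = 993.99 / 978.76 = 1.015561
ε_A−B = (1.015561 − 1) × 1000 = 15.561 permil
(The approximation ε ≈ δ_A − δ_B would give 15.23 permil.)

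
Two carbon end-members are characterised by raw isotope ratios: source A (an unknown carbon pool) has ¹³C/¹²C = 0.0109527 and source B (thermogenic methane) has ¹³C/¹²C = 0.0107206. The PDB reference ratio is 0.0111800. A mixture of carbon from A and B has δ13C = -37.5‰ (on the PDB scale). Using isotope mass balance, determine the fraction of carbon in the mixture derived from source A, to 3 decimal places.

0.173

δ_A = (0.0109527/0.0111800 − 1)×1000 = (0.979669 − 1)×1000 = -20.331‰
δ_B = (0.0107206/0.0111800 − 1)×1000 = (0.958909 − 1)×1000 = -41.091‰
f_A = (δ_mix − δ_B)/(δ_A − δ_B) = (-37.5 − (-41.091))/(-20.331 − (-41.091))
f_A = 3.591 / 20.760 = 0.1730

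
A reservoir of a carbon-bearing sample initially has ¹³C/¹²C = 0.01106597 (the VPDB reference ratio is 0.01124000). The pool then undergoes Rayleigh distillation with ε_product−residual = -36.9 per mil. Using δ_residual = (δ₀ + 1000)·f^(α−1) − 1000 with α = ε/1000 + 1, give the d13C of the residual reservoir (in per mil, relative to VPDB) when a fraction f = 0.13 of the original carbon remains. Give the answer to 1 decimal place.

δ₀ = (0.01106597/0.01124000 − 1)×1000 = (0.984517 − 1)×1000 = -15.483 per mil
α − 1 = ε/1000 = -0.0369
f^(α−1) = 0.13^(-0.0369) = 1.078190
δ_res = (-15.483 + 1000) × 1.078190 − 1000 = 1061.497 − 1000 = 61.50 per mil

61.5 per mil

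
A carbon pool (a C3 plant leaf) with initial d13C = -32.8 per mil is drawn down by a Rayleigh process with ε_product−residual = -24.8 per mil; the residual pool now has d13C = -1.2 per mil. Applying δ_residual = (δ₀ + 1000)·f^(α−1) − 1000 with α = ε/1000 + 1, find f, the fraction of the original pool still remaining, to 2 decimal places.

0.27

α − 1 = ε/1000 = -0.0248
(δ_res + 1000)/(δ₀ + 1000) = (-1.2 + 1000)/(-32.8 + 1000) = 998.8/967.2 = 1.032672
f = 1.032672^(1/-0.0248) = exp(ln(1.032672)/-0.0248) = exp(0.03215/-0.0248)
f = exp(-1.2963) = 0.2735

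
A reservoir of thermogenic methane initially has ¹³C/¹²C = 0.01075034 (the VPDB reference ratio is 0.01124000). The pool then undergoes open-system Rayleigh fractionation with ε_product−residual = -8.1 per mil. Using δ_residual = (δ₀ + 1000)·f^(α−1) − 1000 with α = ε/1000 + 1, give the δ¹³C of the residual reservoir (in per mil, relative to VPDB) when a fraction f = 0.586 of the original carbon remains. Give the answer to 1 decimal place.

δ₀ = (0.01075034/0.01124000 − 1)×1000 = (0.956436 − 1)×1000 = -43.564 per mil
α − 1 = ε/1000 = -0.0081
f^(α−1) = 0.586^(-0.0081) = 1.004338
δ_res = (-43.564 + 1000) × 1.004338 − 1000 = 960.585 − 1000 = -39.41 per mil

-39.4 per mil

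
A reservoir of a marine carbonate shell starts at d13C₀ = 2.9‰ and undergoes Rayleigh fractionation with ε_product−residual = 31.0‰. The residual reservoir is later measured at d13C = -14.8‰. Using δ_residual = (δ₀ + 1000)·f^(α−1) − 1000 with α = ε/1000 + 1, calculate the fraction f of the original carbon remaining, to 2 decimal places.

α − 1 = ε/1000 = 0.0310
(δ_res + 1000)/(δ₀ + 1000) = (-14.8 + 1000)/(2.9 + 1000) = 985.2/1002.9 = 0.982351
f = 0.982351^(1/0.0310) = exp(ln(0.982351)/0.0310) = exp(-0.01781/0.0310)
f = exp(-0.5744) = 0.5630

0.56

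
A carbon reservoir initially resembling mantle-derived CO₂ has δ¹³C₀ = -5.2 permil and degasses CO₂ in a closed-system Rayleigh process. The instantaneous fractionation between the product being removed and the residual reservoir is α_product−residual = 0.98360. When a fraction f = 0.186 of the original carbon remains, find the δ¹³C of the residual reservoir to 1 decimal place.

Rayleigh residual: δ_res = (δ₀ + 1000)·f^(α−1) − 1000
α − 1 = -0.01640
f^(α−1) = 0.186^(-0.01640) = 1.027969
δ_res = (-5.2 + 1000) × 1.027969 − 1000 = 1022.623 − 1000 = 22.62 permil

22.6 permil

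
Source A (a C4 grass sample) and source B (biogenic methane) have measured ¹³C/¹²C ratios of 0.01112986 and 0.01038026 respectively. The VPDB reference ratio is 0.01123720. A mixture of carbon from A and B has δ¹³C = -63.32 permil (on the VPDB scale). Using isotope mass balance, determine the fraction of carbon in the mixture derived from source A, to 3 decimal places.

0.194

δ_A = (0.01112986/0.01123720 − 1)×1000 = (0.990448 − 1)×1000 = -9.552 permil
δ_B = (0.01038026/0.01123720 − 1)×1000 = (0.923741 − 1)×1000 = -76.259 permil
f_A = (δ_mix − δ_B)/(δ_A − δ_B) = (-63.32 − (-76.259))/(-9.552 − (-76.259))
f_A = 12.939 / 66.707 = 0.1940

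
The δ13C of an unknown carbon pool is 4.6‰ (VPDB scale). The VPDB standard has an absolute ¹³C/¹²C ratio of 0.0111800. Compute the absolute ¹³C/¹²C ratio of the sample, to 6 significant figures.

0.0112314

R_sample = R_standard × (δ13C/1000 + 1)
R_sample = 0.0111800 × (4.6/1000 + 1) = 0.0111800 × 1.004600
R_sample = 0.0112314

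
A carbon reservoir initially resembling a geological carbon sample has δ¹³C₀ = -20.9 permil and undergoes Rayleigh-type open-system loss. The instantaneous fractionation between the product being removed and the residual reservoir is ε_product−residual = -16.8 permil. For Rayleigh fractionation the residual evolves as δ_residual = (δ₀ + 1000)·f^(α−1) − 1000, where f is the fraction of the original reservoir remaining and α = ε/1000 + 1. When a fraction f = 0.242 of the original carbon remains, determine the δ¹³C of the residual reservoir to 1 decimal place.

Rayleigh residual: δ_res = (δ₀ + 1000)·f^(α−1) − 1000
α = ε/1000 + 1 = 0.98320, so α − 1 = -0.01680
f^(α−1) = 0.242^(-0.01680) = 1.024122
δ_res = (-20.9 + 1000) × 1.024122 − 1000 = 1002.718 − 1000 = 2.72 permil

2.7 permil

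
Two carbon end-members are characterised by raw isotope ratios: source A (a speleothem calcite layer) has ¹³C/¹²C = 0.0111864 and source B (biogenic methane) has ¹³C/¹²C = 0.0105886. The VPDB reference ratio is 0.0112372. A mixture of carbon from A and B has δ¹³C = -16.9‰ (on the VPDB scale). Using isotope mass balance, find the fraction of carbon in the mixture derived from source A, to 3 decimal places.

δ_A = (0.0111864/0.0112372 − 1)×1000 = (0.995479 − 1)×1000 = -4.521‰
δ_B = (0.0105886/0.0112372 − 1)×1000 = (0.942281 − 1)×1000 = -57.719‰
f_A = (δ_mix − δ_B)/(δ_A − δ_B) = (-16.9 − (-57.719))/(-4.521 − (-57.719))
f_A = 40.819 / 53.198 = 0.7673

0.767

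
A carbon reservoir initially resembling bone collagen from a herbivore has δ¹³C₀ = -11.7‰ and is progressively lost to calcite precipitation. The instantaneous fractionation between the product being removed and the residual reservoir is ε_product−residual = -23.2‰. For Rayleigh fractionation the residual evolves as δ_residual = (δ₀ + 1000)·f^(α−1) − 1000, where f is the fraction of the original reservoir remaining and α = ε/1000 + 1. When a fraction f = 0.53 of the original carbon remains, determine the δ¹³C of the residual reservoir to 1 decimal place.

3.0‰

Rayleigh residual: δ_res = (δ₀ + 1000)·f^(α−1) − 1000
α = ε/1000 + 1 = 0.97680, so α − 1 = -0.02320
f^(α−1) = 0.53^(-0.02320) = 1.014838
δ_res = (-11.7 + 1000) × 1.014838 − 1000 = 1002.965 − 1000 = 2.96‰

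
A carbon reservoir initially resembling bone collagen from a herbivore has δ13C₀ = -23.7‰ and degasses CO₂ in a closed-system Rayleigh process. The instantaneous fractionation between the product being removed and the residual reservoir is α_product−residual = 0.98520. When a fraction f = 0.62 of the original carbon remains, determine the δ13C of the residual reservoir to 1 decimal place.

-16.8‰

Rayleigh residual: δ_res = (δ₀ + 1000)·f^(α−1) − 1000
α − 1 = -0.01480
f^(α−1) = 0.62^(-0.01480) = 1.007100
δ_res = (-23.7 + 1000) × 1.007100 − 1000 = 983.232 − 1000 = -16.77‰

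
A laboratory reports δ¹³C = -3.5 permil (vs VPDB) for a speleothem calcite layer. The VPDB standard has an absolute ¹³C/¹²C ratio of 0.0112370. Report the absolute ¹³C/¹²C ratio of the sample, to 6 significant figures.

0.0111977

R_sample = R_standard × (δ¹³C/1000 + 1)
R_sample = 0.0112370 × (-3.5/1000 + 1) = 0.0112370 × 0.996500
R_sample = 0.0111977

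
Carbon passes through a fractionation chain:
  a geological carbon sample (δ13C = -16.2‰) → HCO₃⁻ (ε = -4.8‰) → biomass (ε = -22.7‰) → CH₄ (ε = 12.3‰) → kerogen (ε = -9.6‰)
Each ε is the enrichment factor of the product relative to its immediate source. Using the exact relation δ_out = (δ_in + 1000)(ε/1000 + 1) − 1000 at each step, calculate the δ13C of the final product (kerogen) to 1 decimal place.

-40.7‰

step 1: δ = (-16.20 + 1000)·(-4.8/1000 + 1) − 1000 = -20.92‰
step 2: δ = (-20.92 + 1000)·(-22.7/1000 + 1) − 1000 = -43.15‰
step 3: δ = (-43.15 + 1000)·(12.3/1000 + 1) − 1000 = -31.38‰
step 4: δ = (-31.38 + 1000)·(-9.6/1000 + 1) − 1000 = -40.68‰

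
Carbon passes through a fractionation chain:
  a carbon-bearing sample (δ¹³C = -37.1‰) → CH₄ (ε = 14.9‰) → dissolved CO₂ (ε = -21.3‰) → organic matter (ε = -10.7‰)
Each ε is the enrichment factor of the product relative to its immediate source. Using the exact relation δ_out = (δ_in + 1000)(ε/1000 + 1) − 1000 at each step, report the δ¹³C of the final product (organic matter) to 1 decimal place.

-53.8‰

step 1: δ = (-37.10 + 1000)·(14.9/1000 + 1) − 1000 = -22.75‰
step 2: δ = (-22.75 + 1000)·(-21.3/1000 + 1) − 1000 = -43.57‰
step 3: δ = (-43.57 + 1000)·(-10.7/1000 + 1) − 1000 = -53.80‰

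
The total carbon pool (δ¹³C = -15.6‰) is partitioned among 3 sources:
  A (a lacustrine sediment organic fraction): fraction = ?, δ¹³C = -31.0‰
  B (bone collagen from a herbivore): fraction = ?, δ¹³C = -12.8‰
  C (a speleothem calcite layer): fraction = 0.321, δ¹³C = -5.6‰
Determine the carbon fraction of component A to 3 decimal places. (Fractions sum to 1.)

Let f_A and f_B be the unknown fractions; fractions sum to 1 so f_A + f_B = 0.679.
Mass balance: Σ fᵢ·δᵢ = δ_bulk ⇒ f_A·(-31.0) + f_B·(-12.8) = -15.6 − (-1.798) = -13.802
Substitute f_B = 0.679 − f_A:
f_A·(-31.0 − -12.8) = -13.802 − 0.679×(-12.8) = -5.111
f_A = -5.111 / -18.2 = 0.2808

0.281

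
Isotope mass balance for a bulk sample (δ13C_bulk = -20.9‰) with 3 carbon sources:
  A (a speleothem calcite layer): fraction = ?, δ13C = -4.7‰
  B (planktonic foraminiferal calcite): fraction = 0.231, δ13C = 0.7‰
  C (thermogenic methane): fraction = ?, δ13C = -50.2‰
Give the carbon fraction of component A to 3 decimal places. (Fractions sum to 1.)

Let f_A and f_C be the unknown fractions; fractions sum to 1 so f_A + f_C = 0.769.
Mass balance: Σ fᵢ·δᵢ = δ_bulk ⇒ f_A·(-4.7) + f_C·(-50.2) = -20.9 − (0.162) = -21.062
Substitute f_C = 0.769 − f_A:
f_A·(-4.7 − -50.2) = -21.062 − 0.769×(-50.2) = 17.542
f_A = 17.542 / 45.5 = 0.3855

0.386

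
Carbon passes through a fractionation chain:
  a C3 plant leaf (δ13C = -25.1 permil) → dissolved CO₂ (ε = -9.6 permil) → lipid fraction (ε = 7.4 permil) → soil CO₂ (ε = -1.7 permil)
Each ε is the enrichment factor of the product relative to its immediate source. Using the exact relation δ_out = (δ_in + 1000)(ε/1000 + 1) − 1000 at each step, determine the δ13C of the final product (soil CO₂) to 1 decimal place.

step 1: δ = (-25.10 + 1000)·(-9.6/1000 + 1) − 1000 = -34.46 permil
step 2: δ = (-34.46 + 1000)·(7.4/1000 + 1) − 1000 = -27.31 permil
step 3: δ = (-27.31 + 1000)·(-1.7/1000 + 1) − 1000 = -28.97 permil

-29.0 permil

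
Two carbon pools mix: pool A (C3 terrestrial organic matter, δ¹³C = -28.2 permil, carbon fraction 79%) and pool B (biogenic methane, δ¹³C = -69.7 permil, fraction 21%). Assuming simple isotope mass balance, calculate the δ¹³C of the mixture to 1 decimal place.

δ_mix = f_A·δ_A + f_B·δ_B
δ_mix = 0.79 × (-28.2) + 0.21 × (-69.7)
δ_mix = -22.28 + -14.64 = -36.91 permil

-36.9 permil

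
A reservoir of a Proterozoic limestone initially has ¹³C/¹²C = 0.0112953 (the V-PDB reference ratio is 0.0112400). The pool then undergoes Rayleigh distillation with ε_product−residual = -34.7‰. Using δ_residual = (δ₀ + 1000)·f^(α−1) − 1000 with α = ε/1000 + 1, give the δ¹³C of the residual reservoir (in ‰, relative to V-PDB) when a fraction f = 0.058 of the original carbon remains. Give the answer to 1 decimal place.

δ₀ = (0.0112953/0.0112400 − 1)×1000 = (1.004920 − 1)×1000 = 4.920‰
α − 1 = ε/1000 = -0.0347
f^(α−1) = 0.058^(-0.0347) = 1.103847
δ_res = (4.920 + 1000) × 1.103847 − 1000 = 1109.278 − 1000 = 109.28‰

109.3‰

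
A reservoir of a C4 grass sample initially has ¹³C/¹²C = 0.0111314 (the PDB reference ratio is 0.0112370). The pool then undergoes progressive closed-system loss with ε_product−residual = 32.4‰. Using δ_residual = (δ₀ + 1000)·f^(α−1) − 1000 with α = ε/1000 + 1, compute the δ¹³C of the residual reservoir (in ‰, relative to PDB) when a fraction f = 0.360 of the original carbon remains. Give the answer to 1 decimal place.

-41.7‰

δ₀ = (0.0111314/0.0112370 − 1)×1000 = (0.990602 − 1)×1000 = -9.398‰
α − 1 = ε/1000 = 0.0324
f^(α−1) = 0.360^(0.0324) = 0.967440
δ_res = (-9.398 + 1000) × 0.967440 − 1000 = 958.349 − 1000 = -41.65‰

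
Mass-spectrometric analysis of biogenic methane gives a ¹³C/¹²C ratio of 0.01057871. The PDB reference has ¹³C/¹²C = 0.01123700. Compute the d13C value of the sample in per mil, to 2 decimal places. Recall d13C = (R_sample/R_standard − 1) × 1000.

d13C = (R_sample / R_standard − 1) × 1000
R_sample / R_standard = 0.01057871 / 0.01123700 = 0.941418
d13C = (0.941418 − 1) × 1000 = -58.582 per mil

-58.58 per mil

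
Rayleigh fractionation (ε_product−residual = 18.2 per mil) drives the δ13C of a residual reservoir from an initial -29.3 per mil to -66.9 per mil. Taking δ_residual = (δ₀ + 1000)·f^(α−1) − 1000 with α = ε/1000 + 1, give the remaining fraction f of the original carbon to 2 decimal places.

α − 1 = ε/1000 = 0.0182
(δ_res + 1000)/(δ₀ + 1000) = (-66.9 + 1000)/(-29.3 + 1000) = 933.1/970.7 = 0.961265
f = 0.961265^(1/0.0182) = exp(ln(0.961265)/0.0182) = exp(-0.03951/0.0182)
f = exp(-2.1706) = 0.1141

0.11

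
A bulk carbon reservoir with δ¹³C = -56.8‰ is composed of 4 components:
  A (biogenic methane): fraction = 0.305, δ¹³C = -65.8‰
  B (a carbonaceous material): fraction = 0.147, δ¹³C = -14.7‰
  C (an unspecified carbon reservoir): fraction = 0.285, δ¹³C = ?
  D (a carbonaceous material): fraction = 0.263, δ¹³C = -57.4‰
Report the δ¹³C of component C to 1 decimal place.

Isotope mass balance: δ_bulk = Σ fᵢ·δᵢ.
-56.8 = 0.305×(-65.8) + 0.147×(-14.7) + 0.285×δ_C + 0.263×(-57.4)
0.285·δ_C = -56.8 − (-37.326) = -19.474
δ_C = -19.474 / 0.285 = -68.33‰

-68.3‰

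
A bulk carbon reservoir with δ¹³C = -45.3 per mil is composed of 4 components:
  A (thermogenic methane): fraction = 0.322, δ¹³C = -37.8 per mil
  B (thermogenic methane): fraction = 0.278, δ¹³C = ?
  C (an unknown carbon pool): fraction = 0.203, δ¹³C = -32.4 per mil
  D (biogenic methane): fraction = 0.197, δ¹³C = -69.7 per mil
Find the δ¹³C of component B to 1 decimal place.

-46.1 per mil

Isotope mass balance: δ_bulk = Σ fᵢ·δᵢ.
-45.3 = 0.322×(-37.8) + 0.278×δ_B + 0.203×(-32.4) + 0.197×(-69.7)
0.278·δ_B = -45.3 − (-32.480) = -12.820
δ_B = -12.820 / 0.278 = -46.12 per mil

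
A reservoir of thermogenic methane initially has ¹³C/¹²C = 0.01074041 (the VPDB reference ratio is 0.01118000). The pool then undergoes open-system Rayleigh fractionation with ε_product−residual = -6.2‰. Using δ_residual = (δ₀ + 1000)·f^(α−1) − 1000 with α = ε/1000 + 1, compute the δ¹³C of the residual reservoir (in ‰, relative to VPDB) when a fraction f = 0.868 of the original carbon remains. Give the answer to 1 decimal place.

-38.5‰

δ₀ = (0.01074041/0.01118000 − 1)×1000 = (0.960681 − 1)×1000 = -39.319‰
α − 1 = ε/1000 = -0.0062
f^(α−1) = 0.868^(-0.0062) = 1.000878
δ_res = (-39.319 + 1000) × 1.000878 − 1000 = 961.524 − 1000 = -38.48‰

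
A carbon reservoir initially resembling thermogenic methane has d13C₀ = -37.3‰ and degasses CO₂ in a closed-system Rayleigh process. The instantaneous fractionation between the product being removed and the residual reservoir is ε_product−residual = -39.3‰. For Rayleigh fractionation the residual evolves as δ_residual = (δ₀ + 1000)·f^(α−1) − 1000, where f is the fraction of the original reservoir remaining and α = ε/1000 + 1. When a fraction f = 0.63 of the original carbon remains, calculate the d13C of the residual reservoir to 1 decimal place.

Rayleigh residual: δ_res = (δ₀ + 1000)·f^(α−1) − 1000
α = ε/1000 + 1 = 0.96070, so α − 1 = -0.03930
f^(α−1) = 0.63^(-0.03930) = 1.018324
δ_res = (-37.3 + 1000) × 1.018324 − 1000 = 980.340 − 1000 = -19.66‰

-19.7‰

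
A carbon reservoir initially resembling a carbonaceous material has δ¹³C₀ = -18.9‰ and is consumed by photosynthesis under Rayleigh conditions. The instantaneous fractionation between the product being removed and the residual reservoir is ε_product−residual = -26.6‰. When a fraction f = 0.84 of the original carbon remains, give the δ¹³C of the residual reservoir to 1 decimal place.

-14.3‰

Rayleigh residual: δ_res = (δ₀ + 1000)·f^(α−1) − 1000
α = ε/1000 + 1 = 0.97340, so α − 1 = -0.02660
f^(α−1) = 0.84^(-0.02660) = 1.004649
δ_res = (-18.9 + 1000) × 1.004649 − 1000 = 985.661 − 1000 = -14.34‰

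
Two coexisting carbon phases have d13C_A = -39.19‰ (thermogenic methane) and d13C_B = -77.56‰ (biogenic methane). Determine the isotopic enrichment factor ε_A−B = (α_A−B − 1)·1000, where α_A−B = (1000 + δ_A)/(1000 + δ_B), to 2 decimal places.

41.60‰

α_A−B = (1000 + -39.19) / (1000 + -77.56) = 960.81 / 922.44 = 1.041596
ε_A−B = (1.041596 − 1) × 1000 = 41.596‰
(The approximation ε ≈ δ_A − δ_B would give 38.37‰.)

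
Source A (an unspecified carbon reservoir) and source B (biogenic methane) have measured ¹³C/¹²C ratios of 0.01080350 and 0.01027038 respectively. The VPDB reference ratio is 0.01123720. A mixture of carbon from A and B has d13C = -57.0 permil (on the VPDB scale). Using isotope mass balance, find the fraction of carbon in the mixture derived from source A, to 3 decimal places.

0.612

δ_A = (0.01080350/0.01123720 − 1)×1000 = (0.961405 − 1)×1000 = -38.595 permil
δ_B = (0.01027038/0.01123720 − 1)×1000 = (0.913963 − 1)×1000 = -86.037 permil
f_A = (δ_mix − δ_B)/(δ_A − δ_B) = (-57.0 − (-86.037))/(-38.595 − (-86.037))
f_A = 29.037 / 47.442 = 0.6121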